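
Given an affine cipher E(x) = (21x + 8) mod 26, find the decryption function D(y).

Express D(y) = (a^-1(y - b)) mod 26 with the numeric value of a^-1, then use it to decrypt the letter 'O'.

Step 1: Find a^-1, the modular inverse of 21 mod 26.
Step 2: We need 21 * a^-1 = 1 (mod 26).
Step 3: 21 * 5 = 105 = 4 * 26 + 1, so a^-1 = 5.
Step 4: D(y) = 5(y - 8) mod 26.
Step 5: Apply to 'O' (y = 14): D(14) = 5 * (14 - 8) mod 26 = 5 * 6 mod 26 = 4 -> 'E'.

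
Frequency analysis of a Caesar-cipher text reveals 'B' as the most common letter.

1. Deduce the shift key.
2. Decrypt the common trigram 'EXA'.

Step 1: In English, 'E' is the most frequent letter (12.7%).
Step 2: The most frequent ciphertext letter is 'B' (position 1).
Step 3: Shift = (1 - 4) mod 26 = 23.
Step 4: Decrypt 'EXA' by shifting back 23:
  E -> H
  X -> A
  A -> D
Step 5: 'EXA' decrypts to 'HAD'.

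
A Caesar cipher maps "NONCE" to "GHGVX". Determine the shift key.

Step 1: Compare first letters: N (position 13) -> G (position 6).
Step 2: Shift = (6 - 13) mod 26 = 19.
The shift value is 19.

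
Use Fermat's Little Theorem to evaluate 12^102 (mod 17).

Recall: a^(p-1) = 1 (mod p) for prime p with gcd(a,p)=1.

Step 1: Since 17 is prime, by Fermat's Little Theorem: 12^16 = 1 (mod 17).
Step 2: Reduce exponent: 102 mod 16 = 6.
Step 3: So 12^102 = 12^6 (mod 17).
Step 4: 12^6 mod 17 = 2.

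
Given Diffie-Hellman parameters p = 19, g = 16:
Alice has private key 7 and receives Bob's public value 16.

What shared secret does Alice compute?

Step 1: s = B^a mod p = 16^7 mod 19.
  16^1 mod 19 = 16
  16^2 mod 19 = (16 * 16) mod 19 = 9
  16^3 mod 19 = (9 * 16) mod 19 = 11
  16^4 mod 19 = (11 * 16) mod 19 = 5
  16^5 mod 19 = (5 * 16) mod 19 = 4
  16^6 mod 19 = (4 * 16) mod 19 = 7
  16^7 mod 19 = (7 * 16) mod 19 = 17
Result: shared secret = 17.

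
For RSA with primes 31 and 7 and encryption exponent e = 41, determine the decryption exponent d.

Step 1: n = 31 * 7 = 217.
Step 2: phi(n) = 30 * 6 = 180.
Step 3: Find d such that 41 * d = 1 (mod 180).
Step 4: d = 41^(-1) mod 180 = 101.
Verification: 41 * 101 = 4141 = 23 * 180 + 1.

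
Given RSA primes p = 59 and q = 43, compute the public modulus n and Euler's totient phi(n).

Step 1: n = p * q = 59 * 43 = 2537.
Step 2: phi(n) = (p-1)(q-1) = 58 * 42 = 2436.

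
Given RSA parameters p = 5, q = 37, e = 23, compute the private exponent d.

Step 1: n = 5 * 37 = 185.
Step 2: phi(n) = 4 * 36 = 144.
Step 3: Find d such that 23 * d = 1 (mod 144).
Step 4: d = 23^(-1) mod 144 = 119.
Verification: 23 * 119 = 2737 = 19 * 144 + 1.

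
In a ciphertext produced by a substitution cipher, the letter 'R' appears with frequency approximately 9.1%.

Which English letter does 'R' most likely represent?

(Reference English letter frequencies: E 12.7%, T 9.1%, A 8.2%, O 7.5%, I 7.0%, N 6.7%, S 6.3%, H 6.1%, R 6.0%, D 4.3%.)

Step 1: The observed frequency is 9.1%.
Step 2: Compare with English frequencies:
  E: 12.7% (difference: 3.6%)
  T: 9.1% (difference: 0.0%) <-- closest
  A: 8.2% (difference: 0.9%)
  O: 7.5% (difference: 1.6%)
  I: 7.0% (difference: 2.1%)
  N: 6.7% (difference: 2.4%)
  S: 6.3% (difference: 2.8%)
  H: 6.1% (difference: 3.0%)
  R: 6.0% (difference: 3.1%)
  D: 4.3% (difference: 4.8%)
Step 3: 'R' most likely represents 'T' (frequency 9.1%).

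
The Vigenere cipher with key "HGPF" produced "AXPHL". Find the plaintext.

Step 1: Extend key: HGPFH
Step 2: Decrypt each letter (c - k) mod 26:
  A(0) - H(7) = (0-7) mod 26 = 19 = T
  X(23) - G(6) = (23-6) mod 26 = 17 = R
  P(15) - P(15) = (15-15) mod 26 = 0 = A
  H(7) - F(5) = (7-5) mod 26 = 2 = C
  L(11) - H(7) = (11-7) mod 26 = 4 = E
Plaintext: TRACE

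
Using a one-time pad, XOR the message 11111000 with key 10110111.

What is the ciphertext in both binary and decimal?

Step 1: Write out the XOR operation bit by bit:
  Message: 11111000
  Key:     10110111
  XOR:     01001111
Step 2: Convert to decimal: 01001111 = 79.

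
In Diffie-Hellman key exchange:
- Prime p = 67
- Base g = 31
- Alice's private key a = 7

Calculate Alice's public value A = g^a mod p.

Step 1: A = g^a mod p = 31^7 mod 67.
  31^1 mod 67 = 31
  31^2 mod 67 = (31 * 31) mod 67 = 23
  31^3 mod 67 = (23 * 31) mod 67 = 43
  31^4 mod 67 = (43 * 31) mod 67 = 60
  31^5 mod 67 = (60 * 31) mod 67 = 51
  31^6 mod 67 = (51 * 31) mod 67 = 40
  31^7 mod 67 = (40 * 31) mod 67 = 34
Result: A = 34.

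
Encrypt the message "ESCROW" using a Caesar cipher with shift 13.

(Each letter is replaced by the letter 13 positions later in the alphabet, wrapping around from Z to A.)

Step 1: For each letter, shift forward by 13 positions (mod 26).
  E (position 4) -> position (4+13) mod 26 = 17 -> R
  S (position 18) -> position (18+13) mod 26 = 5 -> F
  C (position 2) -> position (2+13) mod 26 = 15 -> P
  R (position 17) -> position (17+13) mod 26 = 4 -> E
  O (position 14) -> position (14+13) mod 26 = 1 -> B
  W (position 22) -> position (22+13) mod 26 = 9 -> J
Result: RFPEBJ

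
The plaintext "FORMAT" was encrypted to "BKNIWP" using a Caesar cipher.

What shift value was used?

Step 1: Compare first letters: F (position 5) -> B (position 1).
Step 2: Shift = (1 - 5) mod 26 = 22.
The shift value is 22.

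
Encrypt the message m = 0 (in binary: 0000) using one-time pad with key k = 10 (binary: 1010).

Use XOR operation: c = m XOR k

Step 1: Write out the XOR operation bit by bit:
  Message: 0000
  Key:     1010
  XOR:     1010
Step 2: Convert to decimal: 1010 = 10.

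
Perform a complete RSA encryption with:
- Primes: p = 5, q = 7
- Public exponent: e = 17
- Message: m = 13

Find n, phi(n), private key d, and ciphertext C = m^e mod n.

Step 1: n = 5 * 7 = 35.
Step 2: phi(n) = (5-1)(7-1) = 4 * 6 = 24.
Step 3: Find d = 17^(-1) mod 24 = 17.
  Verify: 17 * 17 = 289 = 1 (mod 24).
Step 4: C = 13^17 mod 35 = 13.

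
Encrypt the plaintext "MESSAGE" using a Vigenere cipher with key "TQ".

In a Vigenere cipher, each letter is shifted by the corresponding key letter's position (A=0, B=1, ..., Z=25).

Step 1: Repeat key to match plaintext length:
  Plaintext: MESSAGE
  Key:       TQTQTQT
Step 2: Encrypt each letter:
  M(12) + T(19) = (12+19) mod 26 = 5 = F
  E(4) + Q(16) = (4+16) mod 26 = 20 = U
  S(18) + T(19) = (18+19) mod 26 = 11 = L
  S(18) + Q(16) = (18+16) mod 26 = 8 = I
  A(0) + T(19) = (0+19) mod 26 = 19 = T
  G(6) + Q(16) = (6+16) mod 26 = 22 = W
  E(4) + T(19) = (4+19) mod 26 = 23 = X
Ciphertext: FULITWX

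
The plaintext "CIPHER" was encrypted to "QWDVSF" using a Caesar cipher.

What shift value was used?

Step 1: Compare first letters: C (position 2) -> Q (position 16).
Step 2: Shift = (16 - 2) mod 26 = 14.
The shift value is 14.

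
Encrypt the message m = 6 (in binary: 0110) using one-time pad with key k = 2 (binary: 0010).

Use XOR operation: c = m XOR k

Step 1: Write out the XOR operation bit by bit:
  Message: 0110
  Key:     0010
  XOR:     0100
Step 2: Convert to decimal: 0100 = 4.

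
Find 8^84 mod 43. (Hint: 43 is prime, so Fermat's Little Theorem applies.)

Step 1: Since 43 is prime, by Fermat's Little Theorem: 8^42 = 1 (mod 43).
Step 2: Reduce exponent: 84 mod 42 = 0.
Step 3: So 8^84 = 8^0 (mod 43).
Step 4: 8^0 mod 43 = 1.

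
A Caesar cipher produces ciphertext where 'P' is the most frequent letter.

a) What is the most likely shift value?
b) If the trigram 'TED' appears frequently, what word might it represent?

Step 1: In English, 'E' is the most frequent letter (12.7%).
Step 2: The most frequent ciphertext letter is 'P' (position 15).
Step 3: Shift = (15 - 4) mod 26 = 11.
Step 4: Decrypt 'TED' by shifting back 11:
  T -> I
  E -> T
  D -> S
Step 5: 'TED' decrypts to 'ITS'.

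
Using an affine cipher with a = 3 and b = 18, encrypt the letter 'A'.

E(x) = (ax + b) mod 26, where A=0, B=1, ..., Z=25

Step 1: Convert 'A' to number: x = 0.
Step 2: E(0) = (3 * 0 + 18) mod 26 = 18 mod 26 = 18.
Step 3: Convert 18 back to letter: S.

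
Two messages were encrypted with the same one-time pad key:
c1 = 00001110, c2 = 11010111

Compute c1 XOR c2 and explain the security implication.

Step 1: c1 XOR c2 = (m1 XOR k) XOR (m2 XOR k).
Step 2: By XOR associativity/commutativity: = m1 XOR m2 XOR k XOR k = m1 XOR m2.
Step 3: 00001110 XOR 11010111 = 11011001 = 217.
Step 4: The key cancels out! An attacker learns m1 XOR m2 = 217, revealing the relationship between plaintexts.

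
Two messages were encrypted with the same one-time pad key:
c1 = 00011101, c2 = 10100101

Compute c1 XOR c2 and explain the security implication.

Step 1: c1 XOR c2 = (m1 XOR k) XOR (m2 XOR k).
Step 2: By XOR associativity/commutativity: = m1 XOR m2 XOR k XOR k = m1 XOR m2.
Step 3: 00011101 XOR 10100101 = 10111000 = 184.
Step 4: The key cancels out! An attacker learns m1 XOR m2 = 184, revealing the relationship between plaintexts.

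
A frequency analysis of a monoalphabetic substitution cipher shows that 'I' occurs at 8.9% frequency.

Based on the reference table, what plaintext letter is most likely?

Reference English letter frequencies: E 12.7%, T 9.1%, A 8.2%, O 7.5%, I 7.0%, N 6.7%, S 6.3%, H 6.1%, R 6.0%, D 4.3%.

Step 1: The observed frequency is 8.9%.
Step 2: Compare with English frequencies:
  E: 12.7% (difference: 3.8%)
  T: 9.1% (difference: 0.2%) <-- closest
  A: 8.2% (difference: 0.7%)
  O: 7.5% (difference: 1.4%)
  I: 7.0% (difference: 1.9%)
  N: 6.7% (difference: 2.2%)
  S: 6.3% (difference: 2.6%)
  H: 6.1% (difference: 2.8%)
  R: 6.0% (difference: 2.9%)
  D: 4.3% (difference: 4.6%)
Step 3: 'I' most likely represents 'T' (frequency 9.1%).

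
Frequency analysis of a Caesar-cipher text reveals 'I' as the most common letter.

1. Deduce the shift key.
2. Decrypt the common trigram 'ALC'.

Step 1: In English, 'E' is the most frequent letter (12.7%).
Step 2: The most frequent ciphertext letter is 'I' (position 8).
Step 3: Shift = (8 - 4) mod 26 = 4.
Step 4: Decrypt 'ALC' by shifting back 4:
  A -> W
  L -> H
  C -> Y
Step 5: 'ALC' decrypts to 'WHY'.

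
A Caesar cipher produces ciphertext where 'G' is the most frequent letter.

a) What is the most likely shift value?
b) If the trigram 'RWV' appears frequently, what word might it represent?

Step 1: In English, 'E' is the most frequent letter (12.7%).
Step 2: The most frequent ciphertext letter is 'G' (position 6).
Step 3: Shift = (6 - 4) mod 26 = 2.
Step 4: Decrypt 'RWV' by shifting back 2:
  R -> P
  W -> U
  V -> T
Step 5: 'RWV' decrypts to 'PUT'.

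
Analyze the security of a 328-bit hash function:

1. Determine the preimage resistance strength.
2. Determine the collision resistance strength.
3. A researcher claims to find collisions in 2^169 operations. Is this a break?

Step 1: Preimage resistance requires brute-force of 2^328 operations.
Step 2: Collision resistance (birthday bound) = 2^(328/2) = 2^164.
Step 3: The claimed attack costs 2^169 operations.
Step 4: Since 2^169 >= 2^164, the claimed attack is no faster than the generic birthday attack, so this does not break collision resistance.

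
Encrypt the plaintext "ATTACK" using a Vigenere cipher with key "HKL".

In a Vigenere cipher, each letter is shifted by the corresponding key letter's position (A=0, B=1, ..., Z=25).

Step 1: Repeat key to match plaintext length:
  Plaintext: ATTACK
  Key:       HKLHKL
Step 2: Encrypt each letter:
  A(0) + H(7) = (0+7) mod 26 = 7 = H
  T(19) + K(10) = (19+10) mod 26 = 3 = D
  T(19) + L(11) = (19+11) mod 26 = 4 = E
  A(0) + H(7) = (0+7) mod 26 = 7 = H
  C(2) + K(10) = (2+10) mod 26 = 12 = M
  K(10) + L(11) = (10+11) mod 26 = 21 = V
Ciphertext: HDEHMV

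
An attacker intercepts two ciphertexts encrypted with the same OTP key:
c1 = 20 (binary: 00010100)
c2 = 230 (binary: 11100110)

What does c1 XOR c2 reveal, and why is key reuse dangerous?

Step 1: c1 XOR c2 = (m1 XOR k) XOR (m2 XOR k).
Step 2: By XOR associativity/commutativity: = m1 XOR m2 XOR k XOR k = m1 XOR m2.
Step 3: 00010100 XOR 11100110 = 11110010 = 242.
Step 4: The key cancels out! An attacker learns m1 XOR m2 = 242, revealing the relationship between plaintexts.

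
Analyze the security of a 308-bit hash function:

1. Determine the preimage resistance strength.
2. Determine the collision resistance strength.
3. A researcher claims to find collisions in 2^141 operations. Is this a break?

Step 1: Preimage resistance requires brute-force of 2^308 operations.
Step 2: Collision resistance (birthday bound) = 2^(308/2) = 2^154.
Step 3: The claimed attack costs 2^141 operations.
Step 4: Since 2^141 < 2^154, the claimed attack beats the generic birthday bound, so collision resistance is broken.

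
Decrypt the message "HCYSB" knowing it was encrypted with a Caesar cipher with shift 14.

Step 1: Reverse the shift by subtracting 14 from each letter position.
  H (position 7) -> position (7-14) mod 26 = 19 -> T
  C (position 2) -> position (2-14) mod 26 = 14 -> O
  Y (position 24) -> position (24-14) mod 26 = 10 -> K
  S (position 18) -> position (18-14) mod 26 = 4 -> E
  B (position 1) -> position (1-14) mod 26 = 13 -> N
Decrypted message: TOKEN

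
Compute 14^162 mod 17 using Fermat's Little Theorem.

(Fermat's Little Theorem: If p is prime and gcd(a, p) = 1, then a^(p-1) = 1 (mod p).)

Step 1: Since 17 is prime, by Fermat's Little Theorem: 14^16 = 1 (mod 17).
Step 2: Reduce exponent: 162 mod 16 = 2.
Step 3: So 14^162 = 14^2 (mod 17).
Step 4: 14^2 mod 17 = 9.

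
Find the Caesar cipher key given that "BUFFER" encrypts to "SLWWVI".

Step 1: Compare first letters: B (position 1) -> S (position 18).
Step 2: Shift = (18 - 1) mod 26 = 17.
The shift value is 17.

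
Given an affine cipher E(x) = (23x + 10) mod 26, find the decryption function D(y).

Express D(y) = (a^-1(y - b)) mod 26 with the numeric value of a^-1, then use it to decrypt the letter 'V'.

Step 1: Find a^-1, the modular inverse of 23 mod 26.
Step 2: We need 23 * a^-1 = 1 (mod 26).
Step 3: 23 * 17 = 391 = 15 * 26 + 1, so a^-1 = 17.
Step 4: D(y) = 17(y - 10) mod 26.
Step 5: Apply to 'V' (y = 21): D(21) = 17 * (21 - 10) mod 26 = 17 * 11 mod 26 = 5 -> 'F'.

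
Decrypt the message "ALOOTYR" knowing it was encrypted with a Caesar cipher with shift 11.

Step 1: Reverse the shift by subtracting 11 from each letter position.
  A (position 0) -> position (0-11) mod 26 = 15 -> P
  L (position 11) -> position (11-11) mod 26 = 0 -> A
  O (position 14) -> position (14-11) mod 26 = 3 -> D
  O (position 14) -> position (14-11) mod 26 = 3 -> D
  T (position 19) -> position (19-11) mod 26 = 8 -> I
  Y (position 24) -> position (24-11) mod 26 = 13 -> N
  R (position 17) -> position (17-11) mod 26 = 6 -> G
Decrypted message: PADDING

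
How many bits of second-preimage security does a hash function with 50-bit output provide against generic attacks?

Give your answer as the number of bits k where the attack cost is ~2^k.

Step 1: The hash has a 50-bit output.
Step 2: Second-preimage resistance means: given a specific input x, it should be infeasible to find a different y with h(y) = h(x).
With a 50-bit output, a generic search for a second preimage costs about 2^50 evaluations (each trial matches the fixed target with probability 2^-50).
Step 3: Security level = 50 bits.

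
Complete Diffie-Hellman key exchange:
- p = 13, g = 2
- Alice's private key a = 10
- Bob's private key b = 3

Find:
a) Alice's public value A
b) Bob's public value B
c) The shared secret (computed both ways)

Step 1: A = g^a mod p = 2^10 mod 13 = 10.
Step 2: B = g^b mod p = 2^3 mod 13 = 8.
Step 3: Alice computes s = B^a mod p = 8^10 mod 13 = 12.
Step 4: Bob computes s = A^b mod p = 10^3 mod 13 = 12.
Both sides agree: shared secret = 12.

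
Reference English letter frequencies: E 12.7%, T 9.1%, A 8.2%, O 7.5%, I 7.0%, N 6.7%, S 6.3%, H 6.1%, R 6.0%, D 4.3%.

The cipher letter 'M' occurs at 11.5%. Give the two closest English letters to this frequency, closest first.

Step 1: Observed frequency of 'M' is 11.5%.
Step 2: Compute distances to each reference frequency and sort:
  E (12.7%): difference = 1.2% <-- BEST
  T (9.1%): difference = 2.4% <-- RUNNER-UP
  A (8.2%): difference = 3.3%
  O (7.5%): difference = 4.0%
  I (7.0%): difference = 4.5%
Step 3: Most likely is 'E' (12.7%, diff 1.2%); second most likely is 'T' (9.1%, diff 2.4%).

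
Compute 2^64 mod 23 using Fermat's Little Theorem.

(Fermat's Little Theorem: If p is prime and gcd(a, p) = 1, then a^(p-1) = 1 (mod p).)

Step 1: Since 23 is prime, by Fermat's Little Theorem: 2^22 = 1 (mod 23).
Step 2: Reduce exponent: 64 mod 22 = 20.
Step 3: So 2^64 = 2^20 (mod 23).
Step 4: 2^20 mod 23 = 6.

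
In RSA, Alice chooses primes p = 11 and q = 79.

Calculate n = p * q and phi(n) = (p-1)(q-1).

Step 1: n = p * q = 11 * 79 = 869.
Step 2: phi(n) = (p-1)(q-1) = 10 * 78 = 780.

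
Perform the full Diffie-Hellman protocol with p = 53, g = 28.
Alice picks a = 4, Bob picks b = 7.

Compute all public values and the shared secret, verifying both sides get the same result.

Step 1: A = g^a mod p = 28^4 mod 53 = 15.
Step 2: B = g^b mod p = 28^7 mod 53 = 44.
Step 3: Alice computes s = B^a mod p = 44^4 mod 53 = 42.
Step 4: Bob computes s = A^b mod p = 15^7 mod 53 = 42.
Both sides agree: shared secret = 42.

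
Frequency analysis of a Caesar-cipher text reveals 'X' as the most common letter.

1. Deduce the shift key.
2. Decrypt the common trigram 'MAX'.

Step 1: In English, 'E' is the most frequent letter (12.7%).
Step 2: The most frequent ciphertext letter is 'X' (position 23).
Step 3: Shift = (23 - 4) mod 26 = 19.
Step 4: Decrypt 'MAX' by shifting back 19:
  M -> T
  A -> H
  X -> E
Step 5: 'MAX' decrypts to 'THE'.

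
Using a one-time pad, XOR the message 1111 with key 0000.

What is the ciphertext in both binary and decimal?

Step 1: Write out the XOR operation bit by bit:
  Message: 1111
  Key:     0000
  XOR:     1111
Step 2: Convert to decimal: 1111 = 15.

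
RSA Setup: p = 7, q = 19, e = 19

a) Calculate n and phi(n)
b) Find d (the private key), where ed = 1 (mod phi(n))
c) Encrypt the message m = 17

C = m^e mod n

Step 1: n = 7 * 19 = 133.
Step 2: phi(n) = (7-1)(19-1) = 6 * 18 = 108.
Step 3: Find d = 19^(-1) mod 108 = 91.
  Verify: 19 * 91 = 1729 = 1 (mod 108).
Step 4: C = 17^19 mod 133 = 17.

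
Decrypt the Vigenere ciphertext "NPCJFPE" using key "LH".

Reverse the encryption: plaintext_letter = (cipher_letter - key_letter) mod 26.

Step 1: Extend key: LHLHLHL
Step 2: Decrypt each letter (c - k) mod 26:
  N(13) - L(11) = (13-11) mod 26 = 2 = C
  P(15) - H(7) = (15-7) mod 26 = 8 = I
  C(2) - L(11) = (2-11) mod 26 = 17 = R
  J(9) - H(7) = (9-7) mod 26 = 2 = C
  F(5) - L(11) = (5-11) mod 26 = 20 = U
  P(15) - H(7) = (15-7) mod 26 = 8 = I
  E(4) - L(11) = (4-11) mod 26 = 19 = T
Plaintext: CIRCUIT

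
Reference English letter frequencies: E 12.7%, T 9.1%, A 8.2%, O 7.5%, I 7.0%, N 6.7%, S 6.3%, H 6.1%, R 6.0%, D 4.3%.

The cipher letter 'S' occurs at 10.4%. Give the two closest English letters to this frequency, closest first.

Step 1: Observed frequency of 'S' is 10.4%.
Step 2: Compute distances to each reference frequency and sort:
  T (9.1%): difference = 1.3% <-- BEST
  A (8.2%): difference = 2.2% <-- RUNNER-UP
  E (12.7%): difference = 2.3%
  O (7.5%): difference = 2.9%
  I (7.0%): difference = 3.4%
Step 3: Most likely is 'T' (9.1%, diff 1.3%); second most likely is 'A' (8.2%, diff 2.2%).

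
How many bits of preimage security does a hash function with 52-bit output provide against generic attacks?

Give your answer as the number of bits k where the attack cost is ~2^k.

Step 1: The hash has a 52-bit output.
Step 2: Preimage resistance means: given a digest h(x), it should be infeasible to find any input that hashes to it.
With a 52-bit output there are 2^52 possible digests, so a generic brute-force preimage search costs about 2^52 evaluations.
Step 3: Security level = 52 bits.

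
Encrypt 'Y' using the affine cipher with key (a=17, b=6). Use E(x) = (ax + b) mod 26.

Step 1: Convert 'Y' to number: x = 24.
Step 2: E(24) = (17 * 24 + 6) mod 26 = 414 mod 26 = 24.
Step 3: Convert 24 back to letter: Y.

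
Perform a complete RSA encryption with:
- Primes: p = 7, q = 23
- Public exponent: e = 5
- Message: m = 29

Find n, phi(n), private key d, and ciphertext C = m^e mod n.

Step 1: n = 7 * 23 = 161.
Step 2: phi(n) = (7-1)(23-1) = 6 * 22 = 132.
Step 3: Find d = 5^(-1) mod 132 = 53.
  Verify: 5 * 53 = 265 = 1 (mod 132).
Step 4: C = 29^5 mod 161 = 71.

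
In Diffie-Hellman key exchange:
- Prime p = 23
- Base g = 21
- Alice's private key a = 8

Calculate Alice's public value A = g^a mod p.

Step 1: A = g^a mod p = 21^8 mod 23.
  21^1 mod 23 = 21
  21^2 mod 23 = (21 * 21) mod 23 = 4
  21^3 mod 23 = (4 * 21) mod 23 = 15
  21^4 mod 23 = (15 * 21) mod 23 = 16
  21^5 mod 23 = (16 * 21) mod 23 = 14
  21^6 mod 23 = (14 * 21) mod 23 = 18
  21^7 mod 23 = (18 * 21) mod 23 = 10
  21^8 mod 23 = (10 * 21) mod 23 = 3
Result: A = 3.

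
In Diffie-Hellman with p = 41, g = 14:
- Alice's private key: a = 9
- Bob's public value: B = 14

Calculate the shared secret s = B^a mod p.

Step 1: s = B^a mod p = 14^9 mod 41.
  14^1 mod 41 = 14
  14^2 mod 41 = (14 * 14) mod 41 = 32
  14^3 mod 41 = (32 * 14) mod 41 = 38
  14^4 mod 41 = (38 * 14) mod 41 = 40
  14^5 mod 41 = (40 * 14) mod 41 = 27
  14^6 mod 41 = (27 * 14) mod 41 = 9
  14^7 mod 41 = (9 * 14) mod 41 = 3
  14^8 mod 41 = (3 * 14) mod 41 = 1
  14^9 mod 41 = (1 * 14) mod 41 = 14
Result: shared secret = 14.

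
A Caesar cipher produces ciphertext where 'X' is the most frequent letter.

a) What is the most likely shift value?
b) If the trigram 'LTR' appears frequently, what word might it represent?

Step 1: In English, 'E' is the most frequent letter (12.7%).
Step 2: The most frequent ciphertext letter is 'X' (position 23).
Step 3: Shift = (23 - 4) mod 26 = 19.
Step 4: Decrypt 'LTR' by shifting back 19:
  L -> S
  T -> A
  R -> Y
Step 5: 'LTR' decrypts to 'SAY'.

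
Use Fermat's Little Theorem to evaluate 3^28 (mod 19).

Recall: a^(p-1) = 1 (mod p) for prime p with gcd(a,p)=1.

Step 1: Since 19 is prime, by Fermat's Little Theorem: 3^18 = 1 (mod 19).
Step 2: Reduce exponent: 28 mod 18 = 10.
Step 3: So 3^28 = 3^10 (mod 19).
Step 4: 3^10 mod 19 = 16.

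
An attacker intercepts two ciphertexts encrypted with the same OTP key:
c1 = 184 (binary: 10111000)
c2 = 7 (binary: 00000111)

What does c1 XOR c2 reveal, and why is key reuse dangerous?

Step 1: c1 XOR c2 = (m1 XOR k) XOR (m2 XOR k).
Step 2: By XOR associativity/commutativity: = m1 XOR m2 XOR k XOR k = m1 XOR m2.
Step 3: 10111000 XOR 00000111 = 10111111 = 191.
Step 4: The key cancels out! An attacker learns m1 XOR m2 = 191, revealing the relationship between plaintexts.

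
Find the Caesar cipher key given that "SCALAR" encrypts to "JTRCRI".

Step 1: Compare first letters: S (position 18) -> J (position 9).
Step 2: Shift = (9 - 18) mod 26 = 17.
The shift value is 17.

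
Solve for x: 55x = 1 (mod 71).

Step 1: We need x such that 55 * x = 1 (mod 71).
Step 2: Using the extended Euclidean algorithm or trial:
  55 * 31 = 1705 = 24 * 71 + 1.
Step 3: Since 1705 mod 71 = 1, the inverse is x = 31.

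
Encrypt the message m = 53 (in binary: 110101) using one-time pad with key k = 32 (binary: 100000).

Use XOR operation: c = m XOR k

Step 1: Write out the XOR operation bit by bit:
  Message: 110101
  Key:     100000
  XOR:     010101
Step 2: Convert to decimal: 010101 = 21.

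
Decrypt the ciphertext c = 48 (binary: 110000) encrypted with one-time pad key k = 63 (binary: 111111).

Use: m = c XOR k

Step 1: XOR ciphertext with key:
  Ciphertext: 110000
  Key:        111111
  XOR:        001111
Step 2: Plaintext = 001111 = 15 in decimal.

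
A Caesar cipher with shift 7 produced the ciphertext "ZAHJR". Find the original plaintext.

Step 1: Reverse the shift by subtracting 7 from each letter position.
  Z (position 25) -> position (25-7) mod 26 = 18 -> S
  A (position 0) -> position (0-7) mod 26 = 19 -> T
  H (position 7) -> position (7-7) mod 26 = 0 -> A
  J (position 9) -> position (9-7) mod 26 = 2 -> C
  R (position 17) -> position (17-7) mod 26 = 10 -> K
Decrypted message: STACK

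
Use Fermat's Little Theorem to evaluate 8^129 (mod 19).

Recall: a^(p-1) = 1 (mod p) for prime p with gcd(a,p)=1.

Step 1: Since 19 is prime, by Fermat's Little Theorem: 8^18 = 1 (mod 19).
Step 2: Reduce exponent: 129 mod 18 = 3.
Step 3: So 8^129 = 8^3 (mod 19).
Step 4: 8^3 mod 19 = 18.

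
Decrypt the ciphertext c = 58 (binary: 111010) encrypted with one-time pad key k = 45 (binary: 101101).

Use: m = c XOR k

Step 1: XOR ciphertext with key:
  Ciphertext: 111010
  Key:        101101
  XOR:        010111
Step 2: Plaintext = 010111 = 23 in decimal.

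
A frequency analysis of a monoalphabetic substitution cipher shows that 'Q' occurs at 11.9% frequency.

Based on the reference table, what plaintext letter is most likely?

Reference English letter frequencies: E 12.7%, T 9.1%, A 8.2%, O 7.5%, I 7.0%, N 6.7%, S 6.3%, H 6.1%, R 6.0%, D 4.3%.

Step 1: The observed frequency is 11.9%.
Step 2: Compare with English frequencies:
  E: 12.7% (difference: 0.8%) <-- closest
  T: 9.1% (difference: 2.8%)
  A: 8.2% (difference: 3.7%)
  O: 7.5% (difference: 4.4%)
  I: 7.0% (difference: 4.9%)
  N: 6.7% (difference: 5.2%)
  S: 6.3% (difference: 5.6%)
  H: 6.1% (difference: 5.8%)
  R: 6.0% (difference: 5.9%)
  D: 4.3% (difference: 7.6%)
Step 3: 'Q' most likely represents 'E' (frequency 12.7%).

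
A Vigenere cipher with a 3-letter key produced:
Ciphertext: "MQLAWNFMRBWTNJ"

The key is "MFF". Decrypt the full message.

Step 1: Key 'MFF' has length 3. Extended key: MFFMFFMFFMFFMF
Step 2: Decrypt each position:
  M(12) - M(12) = 0 = A
  Q(16) - F(5) = 11 = L
  L(11) - F(5) = 6 = G
  A(0) - M(12) = 14 = O
  W(22) - F(5) = 17 = R
  N(13) - F(5) = 8 = I
  F(5) - M(12) = 19 = T
  M(12) - F(5) = 7 = H
  R(17) - F(5) = 12 = M
  B(1) - M(12) = 15 = P
  W(22) - F(5) = 17 = R
  T(19) - F(5) = 14 = O
  N(13) - M(12) = 1 = B
  J(9) - F(5) = 4 = E
Plaintext: ALGORITHMPROBE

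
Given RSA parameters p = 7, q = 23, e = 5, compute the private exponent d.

Step 1: n = 7 * 23 = 161.
Step 2: phi(n) = 6 * 22 = 132.
Step 3: Find d such that 5 * d = 1 (mod 132).
Step 4: d = 5^(-1) mod 132 = 53.
Verification: 5 * 53 = 265 = 2 * 132 + 1.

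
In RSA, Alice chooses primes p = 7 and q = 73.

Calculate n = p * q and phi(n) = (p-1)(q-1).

Step 1: n = p * q = 7 * 73 = 511.
Step 2: phi(n) = (p-1)(q-1) = 6 * 72 = 432.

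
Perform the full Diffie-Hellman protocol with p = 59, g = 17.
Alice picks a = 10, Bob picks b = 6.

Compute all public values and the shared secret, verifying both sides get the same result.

Step 1: A = g^a mod p = 17^10 mod 59 = 12.
Step 2: B = g^b mod p = 17^6 mod 59 = 20.
Step 3: Alice computes s = B^a mod p = 20^10 mod 59 = 53.
Step 4: Bob computes s = A^b mod p = 12^6 mod 59 = 53.
Both sides agree: shared secret = 53.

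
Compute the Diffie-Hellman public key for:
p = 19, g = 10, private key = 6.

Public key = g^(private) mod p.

Step 1: A = g^a mod p = 10^6 mod 19.
  10^1 mod 19 = 10
  10^2 mod 19 = (10 * 10) mod 19 = 5
  10^3 mod 19 = (5 * 10) mod 19 = 12
  10^4 mod 19 = (12 * 10) mod 19 = 6
  10^5 mod 19 = (6 * 10) mod 19 = 3
  10^6 mod 19 = (3 * 10) mod 19 = 11
Result: A = 11.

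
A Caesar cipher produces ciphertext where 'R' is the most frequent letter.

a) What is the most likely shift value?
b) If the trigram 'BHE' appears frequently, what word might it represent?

Step 1: In English, 'E' is the most frequent letter (12.7%).
Step 2: The most frequent ciphertext letter is 'R' (position 17).
Step 3: Shift = (17 - 4) mod 26 = 13.
Step 4: Decrypt 'BHE' by shifting back 13:
  B -> O
  H -> U
  E -> R
Step 5: 'BHE' decrypts to 'OUR'.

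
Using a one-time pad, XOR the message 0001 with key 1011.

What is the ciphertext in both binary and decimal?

Step 1: Write out the XOR operation bit by bit:
  Message: 0001
  Key:     1011
  XOR:     1010
Step 2: Convert to decimal: 1010 = 10.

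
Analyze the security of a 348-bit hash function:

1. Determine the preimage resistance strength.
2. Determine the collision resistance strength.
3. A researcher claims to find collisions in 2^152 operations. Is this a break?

Step 1: Preimage resistance requires brute-force of 2^348 operations.
Step 2: Collision resistance (birthday bound) = 2^(348/2) = 2^174.
Step 3: The claimed attack costs 2^152 operations.
Step 4: Since 2^152 < 2^174, the claimed attack beats the generic birthday bound, so collision resistance is broken.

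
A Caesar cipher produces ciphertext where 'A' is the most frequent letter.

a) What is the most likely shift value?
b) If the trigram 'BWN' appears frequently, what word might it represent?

Step 1: In English, 'E' is the most frequent letter (12.7%).
Step 2: The most frequent ciphertext letter is 'A' (position 0).
Step 3: Shift = (0 - 4) mod 26 = 22.
Step 4: Decrypt 'BWN' by shifting back 22:
  B -> F
  W -> A
  N -> R
Step 5: 'BWN' decrypts to 'FAR'.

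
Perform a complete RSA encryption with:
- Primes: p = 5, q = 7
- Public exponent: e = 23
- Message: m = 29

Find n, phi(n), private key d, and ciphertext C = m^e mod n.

Step 1: n = 5 * 7 = 35.
Step 2: phi(n) = (5-1)(7-1) = 4 * 6 = 24.
Step 3: Find d = 23^(-1) mod 24 = 23.
  Verify: 23 * 23 = 529 = 1 (mod 24).
Step 4: C = 29^23 mod 35 = 29.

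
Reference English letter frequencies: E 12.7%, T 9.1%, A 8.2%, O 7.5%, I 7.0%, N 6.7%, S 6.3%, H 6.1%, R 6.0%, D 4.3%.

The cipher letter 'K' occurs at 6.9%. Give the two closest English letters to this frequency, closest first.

Step 1: Observed frequency of 'K' is 6.9%.
Step 2: Compute distances to each reference frequency and sort:
  I (7.0%): difference = 0.1% <-- BEST
  N (6.7%): difference = 0.2% <-- RUNNER-UP
  O (7.5%): difference = 0.6%
  S (6.3%): difference = 0.6%
  H (6.1%): difference = 0.8%
Step 3: Most likely is 'I' (7.0%, diff 0.1%); second most likely is 'N' (6.7%, diff 0.2%).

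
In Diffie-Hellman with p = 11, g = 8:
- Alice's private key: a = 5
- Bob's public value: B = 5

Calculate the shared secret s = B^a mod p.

Step 1: s = B^a mod p = 5^5 mod 11.
  5^1 mod 11 = 5
  5^2 mod 11 = (5 * 5) mod 11 = 3
  5^3 mod 11 = (3 * 5) mod 11 = 4
  5^4 mod 11 = (4 * 5) mod 11 = 9
  5^5 mod 11 = (9 * 5) mod 11 = 1
Result: shared secret = 1.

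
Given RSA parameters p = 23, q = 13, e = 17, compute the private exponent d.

Step 1: n = 23 * 13 = 299.
Step 2: phi(n) = 22 * 12 = 264.
Step 3: Find d such that 17 * d = 1 (mod 264).
Step 4: d = 17^(-1) mod 264 = 233.
Verification: 17 * 233 = 3961 = 15 * 264 + 1.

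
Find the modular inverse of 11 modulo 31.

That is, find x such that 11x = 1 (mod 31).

Step 1: We need x such that 11 * x = 1 (mod 31).
Step 2: Using the extended Euclidean algorithm or trial:
  11 * 17 = 187 = 6 * 31 + 1.
Step 3: Since 187 mod 31 = 1, the inverse is x = 17.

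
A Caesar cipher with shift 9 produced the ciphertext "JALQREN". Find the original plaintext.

Step 1: Reverse the shift by subtracting 9 from each letter position.
  J (position 9) -> position (9-9) mod 26 = 0 -> A
  A (position 0) -> position (0-9) mod 26 = 17 -> R
  L (position 11) -> position (11-9) mod 26 = 2 -> C
  Q (position 16) -> position (16-9) mod 26 = 7 -> H
  R (position 17) -> position (17-9) mod 26 = 8 -> I
  E (position 4) -> position (4-9) mod 26 = 21 -> V
  N (position 13) -> position (13-9) mod 26 = 4 -> E
Decrypted message: ARCHIVE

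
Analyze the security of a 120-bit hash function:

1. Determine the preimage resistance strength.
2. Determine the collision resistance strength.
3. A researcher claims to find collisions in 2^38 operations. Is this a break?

Step 1: Preimage resistance requires brute-force of 2^120 operations.
Step 2: Collision resistance (birthday bound) = 2^(120/2) = 2^60.
Step 3: The claimed attack costs 2^38 operations.
Step 4: Since 2^38 < 2^60, the claimed attack beats the generic birthday bound, so collision resistance is broken.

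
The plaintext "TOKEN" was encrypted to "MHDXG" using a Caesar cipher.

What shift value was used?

Step 1: Compare first letters: T (position 19) -> M (position 12).
Step 2: Shift = (12 - 19) mod 26 = 19.
The shift value is 19.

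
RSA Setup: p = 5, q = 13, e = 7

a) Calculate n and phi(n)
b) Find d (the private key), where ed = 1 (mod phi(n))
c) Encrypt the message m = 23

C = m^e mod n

Step 1: n = 5 * 13 = 65.
Step 2: phi(n) = (5-1)(13-1) = 4 * 12 = 48.
Step 3: Find d = 7^(-1) mod 48 = 7.
  Verify: 7 * 7 = 49 = 1 (mod 48).
Step 4: C = 23^7 mod 65 = 62.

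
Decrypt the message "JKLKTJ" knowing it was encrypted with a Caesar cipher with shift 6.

Step 1: Reverse the shift by subtracting 6 from each letter position.
  J (position 9) -> position (9-6) mod 26 = 3 -> D
  K (position 10) -> position (10-6) mod 26 = 4 -> E
  L (position 11) -> position (11-6) mod 26 = 5 -> F
  K (position 10) -> position (10-6) mod 26 = 4 -> E
  T (position 19) -> position (19-6) mod 26 = 13 -> N
  J (position 9) -> position (9-6) mod 26 = 3 -> D
Decrypted message: DEFEND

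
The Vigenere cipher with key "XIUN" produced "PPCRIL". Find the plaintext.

Step 1: Extend key: XIUNXI
Step 2: Decrypt each letter (c - k) mod 26:
  P(15) - X(23) = (15-23) mod 26 = 18 = S
  P(15) - I(8) = (15-8) mod 26 = 7 = H
  C(2) - U(20) = (2-20) mod 26 = 8 = I
  R(17) - N(13) = (17-13) mod 26 = 4 = E
  I(8) - X(23) = (8-23) mod 26 = 11 = L
  L(11) - I(8) = (11-8) mod 26 = 3 = D
Plaintext: SHIELD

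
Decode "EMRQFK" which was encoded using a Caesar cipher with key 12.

Step 1: Reverse the shift by subtracting 12 from each letter position.
  E (position 4) -> position (4-12) mod 26 = 18 -> S
  M (position 12) -> position (12-12) mod 26 = 0 -> A
  R (position 17) -> position (17-12) mod 26 = 5 -> F
  Q (position 16) -> position (16-12) mod 26 = 4 -> E
  F (position 5) -> position (5-12) mod 26 = 19 -> T
  K (position 10) -> position (10-12) mod 26 = 24 -> Y
Decrypted message: SAFETY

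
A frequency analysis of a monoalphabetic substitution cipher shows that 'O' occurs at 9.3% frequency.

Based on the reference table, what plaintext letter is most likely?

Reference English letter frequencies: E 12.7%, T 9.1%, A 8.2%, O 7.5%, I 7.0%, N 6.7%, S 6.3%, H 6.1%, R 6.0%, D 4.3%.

Step 1: The observed frequency is 9.3%.
Step 2: Compare with English frequencies:
  E: 12.7% (difference: 3.4%)
  T: 9.1% (difference: 0.2%) <-- closest
  A: 8.2% (difference: 1.1%)
  O: 7.5% (difference: 1.8%)
  I: 7.0% (difference: 2.3%)
  N: 6.7% (difference: 2.6%)
  S: 6.3% (difference: 3.0%)
  H: 6.1% (difference: 3.2%)
  R: 6.0% (difference: 3.3%)
  D: 4.3% (difference: 5.0%)
Step 3: 'O' most likely represents 'T' (frequency 9.1%).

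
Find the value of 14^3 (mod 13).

Step 1: Compute 14^3 mod 13 step by step, reducing modulo 13 at each step.
  14^1 mod 13 = 1
  14^2 mod 13 = (1 * 14) mod 13 = 1
  14^3 mod 13 = (1 * 14) mod 13 = 1
Step 2: Result = 1.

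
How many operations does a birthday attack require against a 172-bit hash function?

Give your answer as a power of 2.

Step 1: The birthday paradox gives collision probability ~50% after sqrt(2^n) = 2^(n/2) hashes.
Step 2: For 172-bit output: 2^(172/2) = 2^86.
Step 3: Approximately 2^86 hash computations needed.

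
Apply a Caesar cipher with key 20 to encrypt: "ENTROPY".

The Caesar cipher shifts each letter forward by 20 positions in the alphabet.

Step 1: For each letter, shift forward by 20 positions (mod 26).
  E (position 4) -> position (4+20) mod 26 = 24 -> Y
  N (position 13) -> position (13+20) mod 26 = 7 -> H
  T (position 19) -> position (19+20) mod 26 = 13 -> N
  R (position 17) -> position (17+20) mod 26 = 11 -> L
  O (position 14) -> position (14+20) mod 26 = 8 -> I
  P (position 15) -> position (15+20) mod 26 = 9 -> J
  Y (position 24) -> position (24+20) mod 26 = 18 -> S
Result: YHNLIJS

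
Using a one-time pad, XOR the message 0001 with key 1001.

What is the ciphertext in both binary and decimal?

Step 1: Write out the XOR operation bit by bit:
  Message: 0001
  Key:     1001
  XOR:     1000
Step 2: Convert to decimal: 1000 = 8.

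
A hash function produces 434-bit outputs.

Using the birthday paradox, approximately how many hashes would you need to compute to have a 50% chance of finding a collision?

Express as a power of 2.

Step 1: The birthday paradox gives collision probability ~50% after sqrt(2^n) = 2^(n/2) hashes.
Step 2: For 434-bit output: 2^(434/2) = 2^217.
Step 3: Approximately 2^217 hash computations needed.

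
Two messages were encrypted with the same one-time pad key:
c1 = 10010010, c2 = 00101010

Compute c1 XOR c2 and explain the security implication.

Step 1: c1 XOR c2 = (m1 XOR k) XOR (m2 XOR k).
Step 2: By XOR associativity/commutativity: = m1 XOR m2 XOR k XOR k = m1 XOR m2.
Step 3: 10010010 XOR 00101010 = 10111000 = 184.
Step 4: The key cancels out! An attacker learns m1 XOR m2 = 184, revealing the relationship between plaintexts.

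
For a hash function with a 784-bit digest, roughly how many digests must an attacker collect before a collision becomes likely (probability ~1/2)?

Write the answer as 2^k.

Step 1: The birthday paradox gives collision probability ~50% after sqrt(2^n) = 2^(n/2) hashes.
Step 2: For 784-bit output: 2^(784/2) = 2^392.
Step 3: Approximately 2^392 hash computations needed.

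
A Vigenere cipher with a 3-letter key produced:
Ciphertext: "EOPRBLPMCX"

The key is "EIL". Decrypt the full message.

Step 1: Key 'EIL' has length 3. Extended key: EILEILEILE
Step 2: Decrypt each position:
  E(4) - E(4) = 0 = A
  O(14) - I(8) = 6 = G
  P(15) - L(11) = 4 = E
  R(17) - E(4) = 13 = N
  B(1) - I(8) = 19 = T
  L(11) - L(11) = 0 = A
  P(15) - E(4) = 11 = L
  M(12) - I(8) = 4 = E
  C(2) - L(11) = 17 = R
  X(23) - E(4) = 19 = T
Plaintext: AGENTALERT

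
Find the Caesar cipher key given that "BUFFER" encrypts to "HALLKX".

Step 1: Compare first letters: B (position 1) -> H (position 7).
Step 2: Shift = (7 - 1) mod 26 = 6.
The shift value is 6.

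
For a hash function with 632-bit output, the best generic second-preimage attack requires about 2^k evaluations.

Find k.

Step 1: The hash has a 632-bit output.
Step 2: Second-preimage resistance means: given a specific input x, it should be infeasible to find a different y with h(y) = h(x).
With a 632-bit output, a generic search for a second preimage costs about 2^632 evaluations (each trial matches the fixed target with probability 2^-632).
Step 3: Security level = 632 bits.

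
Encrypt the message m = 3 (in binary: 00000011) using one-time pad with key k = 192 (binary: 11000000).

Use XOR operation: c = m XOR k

Step 1: Write out the XOR operation bit by bit:
  Message: 00000011
  Key:     11000000
  XOR:     11000011
Step 2: Convert to decimal: 11000011 = 195.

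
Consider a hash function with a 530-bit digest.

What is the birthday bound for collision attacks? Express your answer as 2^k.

Step 1: The birthday paradox gives collision probability ~50% after sqrt(2^n) = 2^(n/2) hashes.
Step 2: For 530-bit output: 2^(530/2) = 2^265.
Step 3: Approximately 2^265 hash computations needed.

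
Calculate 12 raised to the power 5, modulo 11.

Step 1: Compute 12^5 mod 11 step by step, reducing modulo 11 at each step.
  12^1 mod 11 = 1
  12^2 mod 11 = (1 * 12) mod 11 = 1
  12^3 mod 11 = (1 * 12) mod 11 = 1
  12^4 mod 11 = (1 * 12) mod 11 = 1
  12^5 mod 11 = (1 * 12) mod 11 = 1
Step 2: Result = 1.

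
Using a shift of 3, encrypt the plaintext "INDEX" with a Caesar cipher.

Step 1: For each letter, shift forward by 3 positions (mod 26).
  I (position 8) -> position (8+3) mod 26 = 11 -> L
  N (position 13) -> position (13+3) mod 26 = 16 -> Q
  D (position 3) -> position (3+3) mod 26 = 6 -> G
  E (position 4) -> position (4+3) mod 26 = 7 -> H
  X (position 23) -> position (23+3) mod 26 = 0 -> A
Result: LQGHA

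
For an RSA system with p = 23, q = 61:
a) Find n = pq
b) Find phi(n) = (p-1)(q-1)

Step 1: n = p * q = 23 * 61 = 1403.
Step 2: phi(n) = (p-1)(q-1) = 22 * 60 = 1320.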